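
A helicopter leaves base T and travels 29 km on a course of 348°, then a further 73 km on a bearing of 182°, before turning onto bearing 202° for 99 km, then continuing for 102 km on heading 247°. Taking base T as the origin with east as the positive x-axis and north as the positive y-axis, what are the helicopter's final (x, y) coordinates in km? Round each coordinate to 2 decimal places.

(-139.55, -176.24)

Leg 1 (348°, 29 km): east 29 sin 348° = -6.03, north 29 cos 348° = 28.37
Leg 2 (182°, 73 km): east 73 sin 182° = -2.55, north 73 cos 182° = -72.96
Leg 3 (202°, 99 km): east 99 sin 202° = -37.09, north 99 cos 202° = -91.79
Leg 4 (247°, 102 km): east 102 sin 247° = -93.89, north 102 cos 247° = -39.85
Summing: -139.55 km east, -176.24 km north → (-139.55, -176.24).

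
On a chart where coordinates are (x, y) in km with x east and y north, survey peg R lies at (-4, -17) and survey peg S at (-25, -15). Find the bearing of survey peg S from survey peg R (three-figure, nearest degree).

275°

Δeast = -25 − -4 = -21.00; Δnorth = -15 − -17 = 2.00.
Bearing = atan2(Δeast, Δnorth) mod 360° = 275.44° ≈ 275°.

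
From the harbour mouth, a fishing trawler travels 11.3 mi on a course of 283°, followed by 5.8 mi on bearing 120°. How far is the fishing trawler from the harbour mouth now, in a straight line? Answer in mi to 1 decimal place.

6.0 mi

Leg 1 (283°, 11.3 mi): east 11.3 sin 283° = -11.01, north 11.3 cos 283° = 2.54
Leg 2 (120°, 5.8 mi): east 5.8 sin 120° = 5.02, north 5.8 cos 120° = -2.90
Net: -5.99 east, -0.36 north. Distance = √((-5.99)² + (-0.36)²) = 5.998 mi.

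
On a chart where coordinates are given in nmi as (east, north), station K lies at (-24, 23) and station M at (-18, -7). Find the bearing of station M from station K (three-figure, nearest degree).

169°

Δeast = -18 − -24 = 6.00; Δnorth = -7 − 23 = -30.00.
Bearing = atan2(Δeast, Δnorth) mod 360° = 168.69° ≈ 169°.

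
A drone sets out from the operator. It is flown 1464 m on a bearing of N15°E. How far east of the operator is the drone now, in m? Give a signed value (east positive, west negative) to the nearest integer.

379 m

Leg 1 (N15°E, 1464 m): east 1464 sin 15° = 378.91, north 1464 cos 15° = 1414.12
Net east component: 378.91 m.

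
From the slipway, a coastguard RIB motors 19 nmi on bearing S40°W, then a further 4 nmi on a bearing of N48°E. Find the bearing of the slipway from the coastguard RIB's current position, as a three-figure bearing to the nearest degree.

038°

Leg 1 (S40°W, 19 nmi): east 19 sin 220° = -12.21, north 19 cos 220° = -14.55
Leg 2 (N48°E, 4 nmi): east 4 sin 48° = 2.97, north 4 cos 48° = 2.68
Net displacement: -9.24 east, -11.88 north. Direction back to start is (9.24, 11.88): bearing = atan2(9.24, 11.88) mod 360° = 37.88° ≈ 038°.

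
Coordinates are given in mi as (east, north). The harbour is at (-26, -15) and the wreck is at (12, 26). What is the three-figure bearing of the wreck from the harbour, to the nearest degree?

043°

Δeast = 12 − -26 = 38.00; Δnorth = 26 − -15 = 41.00.
Bearing = atan2(Δeast, Δnorth) mod 360° = 42.83° ≈ 043°.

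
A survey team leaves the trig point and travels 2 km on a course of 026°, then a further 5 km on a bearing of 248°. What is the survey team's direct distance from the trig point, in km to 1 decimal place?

Leg 1 (026°, 2 km): east 2 sin 26° = 0.88, north 2 cos 26° = 1.80
Leg 2 (248°, 5 km): east 5 sin 248° = -4.64, north 5 cos 248° = -1.87
Net: -3.76 east, -0.08 north. Distance = √((-3.76)² + (-0.08)²) = 3.760 km.

3.8 km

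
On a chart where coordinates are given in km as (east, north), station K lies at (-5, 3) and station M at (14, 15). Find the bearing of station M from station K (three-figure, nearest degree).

058°

Δeast = 14 − -5 = 19.00; Δnorth = 15 − 3 = 12.00.
Bearing = atan2(Δeast, Δnorth) mod 360° = 57.72° ≈ 058°.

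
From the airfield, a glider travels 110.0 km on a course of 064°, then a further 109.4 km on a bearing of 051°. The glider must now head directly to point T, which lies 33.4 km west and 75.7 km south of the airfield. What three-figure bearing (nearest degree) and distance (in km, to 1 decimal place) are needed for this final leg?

228°, 290.5 km

Leg 1 (064°, 110.0 km): east 110.0 sin 64° = 98.87, north 110.0 cos 64° = 48.22
Leg 2 (051°, 109.4 km): east 109.4 sin 51° = 85.02, north 109.4 cos 51° = 68.85
Current position: (183.89, 117.07). Target: (-33.4, -75.7). Remaining: Δeast = -217.29, Δnorth = -192.77.
Bearing = atan2(-217.29, -192.77) mod 360° = 228.42°; distance = √((-217.29)² + (-192.77)²) = 290.471 km.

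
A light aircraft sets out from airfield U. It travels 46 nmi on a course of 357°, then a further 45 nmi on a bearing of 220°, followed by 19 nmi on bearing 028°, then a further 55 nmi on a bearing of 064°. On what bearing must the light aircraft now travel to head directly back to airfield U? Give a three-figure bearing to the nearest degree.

Leg 1 (357°, 46 nmi): east 46 sin 357° = -2.41, north 46 cos 357° = 45.94
Leg 2 (220°, 45 nmi): east 45 sin 220° = -28.93, north 45 cos 220° = -34.47
Leg 3 (028°, 19 nmi): east 19 sin 28° = 8.92, north 19 cos 28° = 16.78
Leg 4 (064°, 55 nmi): east 55 sin 64° = 49.43, north 55 cos 64° = 24.11
Net displacement: 27.02 east, 52.35 north. Direction back to start is (-27.02, -52.35): bearing = atan2(-27.02, -52.35) mod 360° = 207.30° ≈ 207°.

207°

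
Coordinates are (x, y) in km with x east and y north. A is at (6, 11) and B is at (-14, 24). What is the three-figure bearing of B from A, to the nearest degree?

303°

Δeast = -14 − 6 = -20.00; Δnorth = 24 − 11 = 13.00.
Bearing = atan2(Δeast, Δnorth) mod 360° = 303.02° ≈ 303°.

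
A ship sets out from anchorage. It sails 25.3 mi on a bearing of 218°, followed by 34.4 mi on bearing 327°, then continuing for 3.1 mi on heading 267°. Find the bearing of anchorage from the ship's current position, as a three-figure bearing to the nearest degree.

103°

Leg 1 (218°, 25.3 mi): east 25.3 sin 218° = -15.58, north 25.3 cos 218° = -19.94
Leg 2 (327°, 34.4 mi): east 34.4 sin 327° = -18.74, north 34.4 cos 327° = 28.85
Leg 3 (267°, 3.1 mi): east 3.1 sin 267° = -3.10, north 3.1 cos 267° = -0.16
Net displacement: -37.41 east, 8.75 north. Direction back to start is (37.41, -8.75): bearing = atan2(37.41, -8.75) mod 360° = 103.17° ≈ 103°.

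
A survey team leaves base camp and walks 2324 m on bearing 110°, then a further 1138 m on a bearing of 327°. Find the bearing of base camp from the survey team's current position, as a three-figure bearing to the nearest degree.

Leg 1 (110°, 2324 m): east 2324 sin 110° = 2183.85, north 2324 cos 110° = -794.85
Leg 2 (327°, 1138 m): east 1138 sin 327° = -619.80, north 1138 cos 327° = 954.41
Net displacement: 1564.05 east, 159.55 north. Direction back to start is (-1564.05, -159.55): bearing = atan2(-1564.05, -159.55) mod 360° = 264.18° ≈ 264°.

264°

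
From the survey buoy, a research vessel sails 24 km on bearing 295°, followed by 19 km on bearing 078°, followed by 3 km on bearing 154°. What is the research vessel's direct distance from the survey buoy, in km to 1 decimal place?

Leg 1 (295°, 24 km): east 24 sin 295° = -21.75, north 24 cos 295° = 10.14
Leg 2 (078°, 19 km): east 19 sin 78° = 18.58, north 19 cos 78° = 3.95
Leg 3 (154°, 3 km): east 3 sin 154° = 1.32, north 3 cos 154° = -2.70
Net: -1.85 east, 11.40 north. Distance = √((-1.85)² + (11.40)²) = 11.546 km.

11.5 km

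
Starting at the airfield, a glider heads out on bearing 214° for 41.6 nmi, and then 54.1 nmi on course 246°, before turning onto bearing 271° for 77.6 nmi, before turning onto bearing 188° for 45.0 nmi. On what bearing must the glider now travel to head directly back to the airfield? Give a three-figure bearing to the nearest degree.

Leg 1 (214°, 41.6 nmi): east 41.6 sin 214° = -23.26, north 41.6 cos 214° = -34.49
Leg 2 (246°, 54.1 nmi): east 54.1 sin 246° = -49.42, north 54.1 cos 246° = -22.00
Leg 3 (271°, 77.6 nmi): east 77.6 sin 271° = -77.59, north 77.6 cos 271° = 1.35
Leg 4 (188°, 45.0 nmi): east 45.0 sin 188° = -6.26, north 45.0 cos 188° = -44.56
Net displacement: -156.54 east, -99.70 north. Direction back to start is (156.54, 99.70): bearing = atan2(156.54, 99.70) mod 360° = 57.51° ≈ 058°.

058°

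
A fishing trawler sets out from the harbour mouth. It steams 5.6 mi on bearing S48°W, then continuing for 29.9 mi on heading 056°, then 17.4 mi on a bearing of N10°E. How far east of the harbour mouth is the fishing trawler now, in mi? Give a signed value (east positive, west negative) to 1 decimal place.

Leg 1 (S48°W, 5.6 mi): east 5.6 sin 228° = -4.16, north 5.6 cos 228° = -3.75
Leg 2 (056°, 29.9 mi): east 29.9 sin 56° = 24.79, north 29.9 cos 56° = 16.72
Leg 3 (N10°E, 17.4 mi): east 17.4 sin 10° = 3.02, north 17.4 cos 10° = 17.14
Net east component: 23.65 mi.

23.6 mi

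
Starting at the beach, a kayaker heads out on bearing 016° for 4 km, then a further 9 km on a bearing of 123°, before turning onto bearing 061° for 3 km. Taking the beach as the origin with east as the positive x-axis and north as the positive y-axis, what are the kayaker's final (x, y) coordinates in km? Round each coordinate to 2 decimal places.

Leg 1 (016°, 4 km): east 4 sin 16° = 1.10, north 4 cos 16° = 3.85
Leg 2 (123°, 9 km): east 9 sin 123° = 7.55, north 9 cos 123° = -4.90
Leg 3 (061°, 3 km): east 3 sin 61° = 2.62, north 3 cos 61° = 1.45
Summing: 11.27 km east, 0.40 km north → (11.27, 0.40).

(11.27, 0.40)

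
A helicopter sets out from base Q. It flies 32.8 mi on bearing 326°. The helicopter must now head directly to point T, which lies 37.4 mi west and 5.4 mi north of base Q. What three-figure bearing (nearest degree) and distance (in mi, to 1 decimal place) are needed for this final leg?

221°, 29.0 mi

Leg 1 (326°, 32.8 mi): east 32.8 sin 326° = -18.34, north 32.8 cos 326° = 27.19
Current position: (-18.34, 27.19). Target: (-37.4, 5.4). Remaining: Δeast = -19.06, Δnorth = -21.79.
Bearing = atan2(-19.06, -21.79) mod 360° = 221.17°; distance = √((-19.06)² + (-21.79)²) = 28.951 mi.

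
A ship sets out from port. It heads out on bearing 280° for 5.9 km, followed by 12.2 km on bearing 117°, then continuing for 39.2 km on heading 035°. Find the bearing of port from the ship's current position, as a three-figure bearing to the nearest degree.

225°

Leg 1 (280°, 5.9 km): east 5.9 sin 280° = -5.81, north 5.9 cos 280° = 1.02
Leg 2 (117°, 12.2 km): east 12.2 sin 117° = 10.87, north 12.2 cos 117° = -5.54
Leg 3 (035°, 39.2 km): east 39.2 sin 35° = 22.48, north 39.2 cos 35° = 32.11
Net displacement: 27.54 east, 27.60 north. Direction back to start is (-27.54, -27.60): bearing = atan2(-27.54, -27.60) mod 360° = 224.95° ≈ 225°.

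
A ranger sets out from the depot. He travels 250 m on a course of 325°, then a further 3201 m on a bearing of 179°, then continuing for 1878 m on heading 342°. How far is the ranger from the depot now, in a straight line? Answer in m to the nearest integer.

Leg 1 (325°, 250 m): east 250 sin 325° = -143.39, north 250 cos 325° = 204.79
Leg 2 (179°, 3201 m): east 3201 sin 179° = 55.87, north 3201 cos 179° = -3200.51
Leg 3 (342°, 1878 m): east 1878 sin 342° = -580.33, north 1878 cos 342° = 1786.08
Net: -667.86 east, -1209.64 north. Distance = √((-667.86)² + (-1209.64)²) = 1381.764 m.

1382 m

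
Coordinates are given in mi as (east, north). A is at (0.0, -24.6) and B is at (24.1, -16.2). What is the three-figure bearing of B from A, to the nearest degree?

071°

Δeast = 24.1 − 0.0 = 24.10; Δnorth = -16.2 − -24.6 = 8.40.
Bearing = atan2(Δeast, Δnorth) mod 360° = 70.78° ≈ 071°.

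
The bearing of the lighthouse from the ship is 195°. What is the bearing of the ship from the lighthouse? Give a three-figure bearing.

Back-bearing = 195° − 180° = 015°.

015°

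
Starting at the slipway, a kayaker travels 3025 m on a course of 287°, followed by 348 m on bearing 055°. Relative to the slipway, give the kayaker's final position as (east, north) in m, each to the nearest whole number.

(-2608, 1084)

Leg 1 (287°, 3025 m): east 3025 sin 287° = -2892.82, north 3025 cos 287° = 884.42
Leg 2 (055°, 348 m): east 348 sin 55° = 285.06, north 348 cos 55° = 199.60
Summing: -2607.76 m east, 1084.03 m north → (-2608, 1084).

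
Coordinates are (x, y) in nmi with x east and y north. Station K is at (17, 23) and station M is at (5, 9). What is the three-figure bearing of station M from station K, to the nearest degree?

221°

Δeast = 5 − 17 = -12.00; Δnorth = 9 − 23 = -14.00.
Bearing = atan2(Δeast, Δnorth) mod 360° = 220.60° ≈ 221°.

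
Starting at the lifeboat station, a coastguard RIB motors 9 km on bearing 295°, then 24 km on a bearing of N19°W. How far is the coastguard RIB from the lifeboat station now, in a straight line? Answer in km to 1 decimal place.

Leg 1 (295°, 9 km): east 9 sin 295° = -8.16, north 9 cos 295° = 3.80
Leg 2 (N19°W, 24 km): east 24 sin 341° = -7.81, north 24 cos 341° = 22.69
Net: -15.97 east, 26.50 north. Distance = √((-15.97)² + (26.50)²) = 30.937 km.

30.9 km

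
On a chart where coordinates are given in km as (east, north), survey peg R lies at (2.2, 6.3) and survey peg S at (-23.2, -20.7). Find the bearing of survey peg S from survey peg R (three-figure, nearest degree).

223°

Δeast = -23.2 − 2.2 = -25.40; Δnorth = -20.7 − 6.3 = -27.00.
Bearing = atan2(Δeast, Δnorth) mod 360° = 223.25° ≈ 223°.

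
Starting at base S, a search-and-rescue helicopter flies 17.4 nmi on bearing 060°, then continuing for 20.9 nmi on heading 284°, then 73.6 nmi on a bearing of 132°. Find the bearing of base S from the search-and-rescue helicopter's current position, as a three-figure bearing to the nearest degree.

306°

Leg 1 (060°, 17.4 nmi): east 17.4 sin 60° = 15.07, north 17.4 cos 60° = 8.70
Leg 2 (284°, 20.9 nmi): east 20.9 sin 284° = -20.28, north 20.9 cos 284° = 5.06
Leg 3 (132°, 73.6 nmi): east 73.6 sin 132° = 54.70, north 73.6 cos 132° = -49.25
Net displacement: 49.49 east, -35.49 north. Direction back to start is (-49.49, 35.49): bearing = atan2(-49.49, 35.49) mod 360° = 305.65° ≈ 306°.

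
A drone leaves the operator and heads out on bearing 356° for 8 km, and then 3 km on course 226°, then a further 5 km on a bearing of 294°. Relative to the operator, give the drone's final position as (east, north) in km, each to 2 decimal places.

(-7.28, 7.93)

Leg 1 (356°, 8 km): east 8 sin 356° = -0.56, north 8 cos 356° = 7.98
Leg 2 (226°, 3 km): east 3 sin 226° = -2.16, north 3 cos 226° = -2.08
Leg 3 (294°, 5 km): east 5 sin 294° = -4.57, north 5 cos 294° = 2.03
Summing: -7.28 km east, 7.93 km north → (-7.28, 7.93).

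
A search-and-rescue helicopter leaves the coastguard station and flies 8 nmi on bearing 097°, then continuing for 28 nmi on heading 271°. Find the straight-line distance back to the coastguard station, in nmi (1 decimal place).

Leg 1 (097°, 8 nmi): east 8 sin 97° = 7.94, north 8 cos 97° = -0.97
Leg 2 (271°, 28 nmi): east 28 sin 271° = -28.00, north 28 cos 271° = 0.49
Net: -20.06 east, -0.49 north. Distance = √((-20.06)² + (-0.49)²) = 20.061 nmi.

20.1 nmi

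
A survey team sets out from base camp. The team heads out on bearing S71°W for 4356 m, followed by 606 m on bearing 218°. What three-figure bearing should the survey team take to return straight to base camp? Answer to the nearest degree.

067°

Leg 1 (S71°W, 4356 m): east 4356 sin 251° = -4118.68, north 4356 cos 251° = -1418.17
Leg 2 (218°, 606 m): east 606 sin 218° = -373.09, north 606 cos 218° = -477.53
Net displacement: -4491.77 east, -1895.71 north. Direction back to start is (4491.77, 1895.71): bearing = atan2(4491.77, 1895.71) mod 360° = 67.12° ≈ 067°.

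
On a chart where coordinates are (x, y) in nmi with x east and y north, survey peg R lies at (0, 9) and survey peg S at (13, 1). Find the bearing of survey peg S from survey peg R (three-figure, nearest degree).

Δeast = 13 − 0 = 13.00; Δnorth = 1 − 9 = -8.00.
Bearing = atan2(Δeast, Δnorth) mod 360° = 121.61° ≈ 122°.

122°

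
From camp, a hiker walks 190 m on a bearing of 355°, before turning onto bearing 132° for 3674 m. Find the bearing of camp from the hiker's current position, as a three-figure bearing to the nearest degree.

310°

Leg 1 (355°, 190 m): east 190 sin 355° = -16.56, north 190 cos 355° = 189.28
Leg 2 (132°, 3674 m): east 3674 sin 132° = 2730.31, north 3674 cos 132° = -2458.39
Net displacement: 2713.75 east, -2269.11 north. Direction back to start is (-2713.75, 2269.11): bearing = atan2(-2713.75, 2269.11) mod 360° = 309.90° ≈ 310°.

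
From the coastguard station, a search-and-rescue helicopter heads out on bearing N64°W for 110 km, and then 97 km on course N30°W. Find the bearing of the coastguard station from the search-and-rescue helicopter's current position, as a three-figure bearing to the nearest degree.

Leg 1 (N64°W, 110 km): east 110 sin 296° = -98.87, north 110 cos 296° = 48.22
Leg 2 (N30°W, 97 km): east 97 sin 330° = -48.50, north 97 cos 330° = 84.00
Net displacement: -147.37 east, 132.23 north. Direction back to start is (147.37, -132.23): bearing = atan2(147.37, -132.23) mod 360° = 131.90° ≈ 132°.

132°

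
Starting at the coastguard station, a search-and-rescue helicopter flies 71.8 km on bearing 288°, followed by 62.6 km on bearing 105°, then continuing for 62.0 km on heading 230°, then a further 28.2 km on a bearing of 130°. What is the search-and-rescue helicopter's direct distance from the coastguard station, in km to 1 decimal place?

62.0 km

Leg 1 (288°, 71.8 km): east 71.8 sin 288° = -68.29, north 71.8 cos 288° = 22.19
Leg 2 (105°, 62.6 km): east 62.6 sin 105° = 60.47, north 62.6 cos 105° = -16.20
Leg 3 (230°, 62.0 km): east 62.0 sin 230° = -47.49, north 62.0 cos 230° = -39.85
Leg 4 (130°, 28.2 km): east 28.2 sin 130° = 21.60, north 28.2 cos 130° = -18.13
Net: -33.71 east, -51.99 north. Distance = √((-33.71)² + (-51.99)²) = 61.966 km.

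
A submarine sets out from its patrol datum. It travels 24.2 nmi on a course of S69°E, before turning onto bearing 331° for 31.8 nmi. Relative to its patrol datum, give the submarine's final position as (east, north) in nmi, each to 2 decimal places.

Leg 1 (S69°E, 24.2 nmi): east 24.2 sin 111° = 22.59, north 24.2 cos 111° = -8.67
Leg 2 (331°, 31.8 nmi): east 31.8 sin 331° = -15.42, north 31.8 cos 331° = 27.81
Summing: 7.18 nmi east, 19.14 nmi north → (7.18, 19.14).

(7.18, 19.14)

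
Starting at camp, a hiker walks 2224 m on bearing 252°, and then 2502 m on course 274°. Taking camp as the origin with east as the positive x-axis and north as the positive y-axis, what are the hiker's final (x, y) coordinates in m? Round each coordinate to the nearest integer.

Leg 1 (252°, 2224 m): east 2224 sin 252° = -2115.15, north 2224 cos 252° = -687.25
Leg 2 (274°, 2502 m): east 2502 sin 274° = -2495.91, north 2502 cos 274° = 174.53
Summing: -4611.05 m east, -512.72 m north → (-4611, -513).

(-4611, -513)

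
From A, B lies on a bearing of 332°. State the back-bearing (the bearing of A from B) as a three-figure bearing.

Back-bearing = 332° − 180° = 152°.

152°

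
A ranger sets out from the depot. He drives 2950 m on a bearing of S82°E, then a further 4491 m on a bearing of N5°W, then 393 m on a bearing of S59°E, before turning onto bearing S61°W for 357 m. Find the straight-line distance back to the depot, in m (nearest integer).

Leg 1 (S82°E, 2950 m): east 2950 sin 98° = 2921.29, north 2950 cos 98° = -410.56
Leg 2 (N5°W, 4491 m): east 4491 sin 355° = -391.42, north 4491 cos 355° = 4473.91
Leg 3 (S59°E, 393 m): east 393 sin 121° = 336.87, north 393 cos 121° = -202.41
Leg 4 (S61°W, 357 m): east 357 sin 241° = -312.24, north 357 cos 241° = -173.08
Net: 2554.50 east, 3687.86 north. Distance = √((2554.50)² + (3687.86)²) = 4486.180 m.

4486 m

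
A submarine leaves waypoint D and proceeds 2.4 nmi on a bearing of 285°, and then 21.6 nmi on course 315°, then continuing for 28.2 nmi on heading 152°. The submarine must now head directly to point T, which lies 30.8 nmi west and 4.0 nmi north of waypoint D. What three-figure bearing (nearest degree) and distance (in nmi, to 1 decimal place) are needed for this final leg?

Leg 1 (285°, 2.4 nmi): east 2.4 sin 285° = -2.32, north 2.4 cos 285° = 0.62
Leg 2 (315°, 21.6 nmi): east 21.6 sin 315° = -15.27, north 21.6 cos 315° = 15.27
Leg 3 (152°, 28.2 nmi): east 28.2 sin 152° = 13.24, north 28.2 cos 152° = -24.90
Current position: (-4.35, -9.00). Target: (-30.8, 4.0). Remaining: Δeast = -26.45, Δnorth = 13.00.
Bearing = atan2(-26.45, 13.00) mod 360° = 296.18°; distance = √((-26.45)² + (13.00)²) = 29.472 nmi.

296°, 29.5 nmi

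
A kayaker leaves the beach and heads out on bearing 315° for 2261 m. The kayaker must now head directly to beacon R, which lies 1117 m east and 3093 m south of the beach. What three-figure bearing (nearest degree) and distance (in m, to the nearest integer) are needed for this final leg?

150°, 5421 m

Leg 1 (315°, 2261 m): east 2261 sin 315° = -1598.77, north 2261 cos 315° = 1598.77
Current position: (-1598.77, 1598.77). Target: (1117, -3093). Remaining: Δeast = 2715.77, Δnorth = -4691.77.
Bearing = atan2(2715.77, -4691.77) mod 360° = 149.94°; distance = √((2715.77)² + (-4691.77)²) = 5421.078 m.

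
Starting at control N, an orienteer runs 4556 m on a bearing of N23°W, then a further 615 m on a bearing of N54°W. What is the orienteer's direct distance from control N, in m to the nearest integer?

Leg 1 (N23°W, 4556 m): east 4556 sin 337° = -1780.17, north 4556 cos 337° = 4193.82
Leg 2 (N54°W, 615 m): east 615 sin 306° = -497.55, north 615 cos 306° = 361.49
Net: -2277.72 east, 4555.31 north. Distance = √((-2277.72)² + (4555.31)²) = 5093.017 m.

5093 m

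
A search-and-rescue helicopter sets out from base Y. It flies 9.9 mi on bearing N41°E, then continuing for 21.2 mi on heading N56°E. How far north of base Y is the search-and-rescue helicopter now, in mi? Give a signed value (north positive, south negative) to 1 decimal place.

Leg 1 (N41°E, 9.9 mi): east 9.9 sin 41° = 6.49, north 9.9 cos 41° = 7.47
Leg 2 (N56°E, 21.2 mi): east 21.2 sin 56° = 17.58, north 21.2 cos 56° = 11.85
Net north component: 19.33 mi.

19.3 mi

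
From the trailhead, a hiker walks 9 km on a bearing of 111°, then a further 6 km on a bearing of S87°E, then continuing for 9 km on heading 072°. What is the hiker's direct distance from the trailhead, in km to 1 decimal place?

Leg 1 (111°, 9 km): east 9 sin 111° = 8.40, north 9 cos 111° = -3.23
Leg 2 (S87°E, 6 km): east 6 sin 93° = 5.99, north 6 cos 93° = -0.31
Leg 3 (072°, 9 km): east 9 sin 72° = 8.56, north 9 cos 72° = 2.78
Net: 22.95 east, -0.76 north. Distance = √((22.95)² + (-0.76)²) = 22.966 km.

23.0 km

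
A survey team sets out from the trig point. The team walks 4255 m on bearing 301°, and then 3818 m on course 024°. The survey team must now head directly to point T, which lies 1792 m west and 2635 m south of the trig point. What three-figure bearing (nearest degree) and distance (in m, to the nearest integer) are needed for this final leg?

Leg 1 (301°, 4255 m): east 4255 sin 301° = -3647.25, north 4255 cos 301° = 2191.49
Leg 2 (024°, 3818 m): east 3818 sin 24° = 1552.92, north 3818 cos 24° = 3487.92
Current position: (-2094.33, 5679.40). Target: (-1792, -2635). Remaining: Δeast = 302.33, Δnorth = -8314.40.
Bearing = atan2(302.33, -8314.40) mod 360° = 177.92°; distance = √((302.33)² + (-8314.40)²) = 8319.898 m.

178°, 8320 m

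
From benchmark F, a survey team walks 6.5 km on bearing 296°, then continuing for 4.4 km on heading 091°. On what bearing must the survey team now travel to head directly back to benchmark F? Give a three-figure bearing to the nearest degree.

Leg 1 (296°, 6.5 km): east 6.5 sin 296° = -5.84, north 6.5 cos 296° = 2.85
Leg 2 (091°, 4.4 km): east 4.4 sin 91° = 4.40, north 4.4 cos 91° = -0.08
Net displacement: -1.44 east, 2.77 north. Direction back to start is (1.44, -2.77): bearing = atan2(1.44, -2.77) mod 360° = 152.51° ≈ 153°.

153°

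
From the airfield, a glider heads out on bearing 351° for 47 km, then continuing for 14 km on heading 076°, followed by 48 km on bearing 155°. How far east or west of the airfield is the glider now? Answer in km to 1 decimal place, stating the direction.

Leg 1 (351°, 47 km): east 47 sin 351° = -7.35, north 47 cos 351° = 46.42
Leg 2 (076°, 14 km): east 14 sin 76° = 13.58, north 14 cos 76° = 3.39
Leg 3 (155°, 48 km): east 48 sin 155° = 20.29, north 48 cos 155° = -43.50
Net east component: 26.52 km.

26.5 km east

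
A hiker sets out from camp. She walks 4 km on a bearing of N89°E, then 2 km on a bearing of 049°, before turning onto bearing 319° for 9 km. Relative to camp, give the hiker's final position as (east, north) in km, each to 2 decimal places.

(-0.40, 8.17)

Leg 1 (N89°E, 4 km): east 4 sin 89° = 4.00, north 4 cos 89° = 0.07
Leg 2 (049°, 2 km): east 2 sin 49° = 1.51, north 2 cos 49° = 1.31
Leg 3 (319°, 9 km): east 9 sin 319° = -5.90, north 9 cos 319° = 6.79
Summing: -0.40 km east, 8.17 km north → (-0.40, 8.17).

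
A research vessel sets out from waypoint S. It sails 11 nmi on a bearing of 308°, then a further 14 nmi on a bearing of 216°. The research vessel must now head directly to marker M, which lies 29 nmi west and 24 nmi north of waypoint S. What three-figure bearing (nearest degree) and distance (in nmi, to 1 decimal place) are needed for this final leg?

337°, 31.0 nmi

Leg 1 (308°, 11 nmi): east 11 sin 308° = -8.67, north 11 cos 308° = 6.77
Leg 2 (216°, 14 nmi): east 14 sin 216° = -8.23, north 14 cos 216° = -11.33
Current position: (-16.90, -4.55). Target: (-29, 24). Remaining: Δeast = -12.10, Δnorth = 28.55.
Bearing = atan2(-12.10, 28.55) mod 360° = 337.03°; distance = √((-12.10)² + (28.55)²) = 31.013 nmi.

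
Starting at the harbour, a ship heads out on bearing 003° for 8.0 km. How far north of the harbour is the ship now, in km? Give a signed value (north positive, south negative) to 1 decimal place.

Leg 1 (003°, 8.0 km): east 8.0 sin 3° = 0.42, north 8.0 cos 3° = 7.99
Net north component: 7.99 km.

8.0 km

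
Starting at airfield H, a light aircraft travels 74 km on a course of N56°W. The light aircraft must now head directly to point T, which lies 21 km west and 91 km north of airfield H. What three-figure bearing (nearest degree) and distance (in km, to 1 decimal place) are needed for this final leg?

Leg 1 (N56°W, 74 km): east 74 sin 304° = -61.35, north 74 cos 304° = 41.38
Current position: (-61.35, 41.38). Target: (-21, 91). Remaining: Δeast = 40.35, Δnorth = 49.62.
Bearing = atan2(40.35, 49.62) mod 360° = 39.12°; distance = √((40.35)² + (49.62)²) = 63.954 km.

039°, 64.0 km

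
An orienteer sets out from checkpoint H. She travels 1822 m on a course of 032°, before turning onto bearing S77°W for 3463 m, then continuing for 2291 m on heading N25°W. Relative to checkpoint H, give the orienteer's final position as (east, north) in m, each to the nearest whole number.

Leg 1 (032°, 1822 m): east 1822 sin 32° = 965.51, north 1822 cos 32° = 1545.14
Leg 2 (S77°W, 3463 m): east 3463 sin 257° = -3374.24, north 3463 cos 257° = -779.01
Leg 3 (N25°W, 2291 m): east 2291 sin 335° = -968.22, north 2291 cos 335° = 2076.35
Summing: -3376.95 m east, 2842.49 m north → (-3377, 2842).

(-3377, 2842)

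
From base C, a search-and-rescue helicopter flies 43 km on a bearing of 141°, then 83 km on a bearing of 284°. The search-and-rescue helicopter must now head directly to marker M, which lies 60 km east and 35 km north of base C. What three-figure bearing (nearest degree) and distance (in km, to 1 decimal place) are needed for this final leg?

067°, 123.3 km

Leg 1 (141°, 43 km): east 43 sin 141° = 27.06, north 43 cos 141° = -33.42
Leg 2 (284°, 83 km): east 83 sin 284° = -80.53, north 83 cos 284° = 20.08
Current position: (-53.47, -13.34). Target: (60, 35). Remaining: Δeast = 113.47, Δnorth = 48.34.
Bearing = atan2(113.47, 48.34) mod 360° = 66.93°; distance = √((113.47)² + (48.34)²) = 123.340 km.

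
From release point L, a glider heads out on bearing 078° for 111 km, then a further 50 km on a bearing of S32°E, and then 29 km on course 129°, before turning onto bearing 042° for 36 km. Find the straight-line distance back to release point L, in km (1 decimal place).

182.0 km

Leg 1 (078°, 111 km): east 111 sin 78° = 108.57, north 111 cos 78° = 23.08
Leg 2 (S32°E, 50 km): east 50 sin 148° = 26.50, north 50 cos 148° = -42.40
Leg 3 (129°, 29 km): east 29 sin 129° = 22.54, north 29 cos 129° = -18.25
Leg 4 (042°, 36 km): east 36 sin 42° = 24.09, north 36 cos 42° = 26.75
Net: 181.70 east, -10.82 north. Distance = √((181.70)² + (-10.82)²) = 182.018 km.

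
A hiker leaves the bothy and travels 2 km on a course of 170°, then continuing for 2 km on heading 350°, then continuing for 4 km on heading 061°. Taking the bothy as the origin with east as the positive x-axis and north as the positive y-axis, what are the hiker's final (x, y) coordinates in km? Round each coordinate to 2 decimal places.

(3.50, 1.94)

Leg 1 (170°, 2 km): east 2 sin 170° = 0.35, north 2 cos 170° = -1.97
Leg 2 (350°, 2 km): east 2 sin 350° = -0.35, north 2 cos 350° = 1.97
Leg 3 (061°, 4 km): east 4 sin 61° = 3.50, north 4 cos 61° = 1.94
Summing: 3.50 km east, 1.94 km north → (3.50, 1.94).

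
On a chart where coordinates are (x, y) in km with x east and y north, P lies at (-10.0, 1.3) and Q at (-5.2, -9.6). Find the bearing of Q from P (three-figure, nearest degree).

156°

Δeast = -5.2 − -10.0 = 4.80; Δnorth = -9.6 − 1.3 = -10.90.
Bearing = atan2(Δeast, Δnorth) mod 360° = 156.23° ≈ 156°.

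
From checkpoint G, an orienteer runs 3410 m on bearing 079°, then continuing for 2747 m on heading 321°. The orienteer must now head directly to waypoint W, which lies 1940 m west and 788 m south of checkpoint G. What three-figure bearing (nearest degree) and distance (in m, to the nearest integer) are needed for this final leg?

225°, 5043 m

Leg 1 (079°, 3410 m): east 3410 sin 79° = 3347.35, north 3410 cos 79° = 650.66
Leg 2 (321°, 2747 m): east 2747 sin 321° = -1728.74, north 2747 cos 321° = 2134.82
Current position: (1618.61, 2785.48). Target: (-1940, -788). Remaining: Δeast = -3558.61, Δnorth = -3573.48.
Bearing = atan2(-3558.61, -3573.48) mod 360° = 224.88°; distance = √((-3558.61)² + (-3573.48)²) = 5043.156 m.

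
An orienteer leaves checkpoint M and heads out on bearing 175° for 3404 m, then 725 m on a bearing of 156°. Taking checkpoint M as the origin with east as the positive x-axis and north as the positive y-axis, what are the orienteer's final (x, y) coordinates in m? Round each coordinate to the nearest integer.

(592, -4053)

Leg 1 (175°, 3404 m): east 3404 sin 175° = 296.68, north 3404 cos 175° = -3391.05
Leg 2 (156°, 725 m): east 725 sin 156° = 294.88, north 725 cos 156° = -662.32
Summing: 591.56 m east, -4053.37 m north → (592, -4053).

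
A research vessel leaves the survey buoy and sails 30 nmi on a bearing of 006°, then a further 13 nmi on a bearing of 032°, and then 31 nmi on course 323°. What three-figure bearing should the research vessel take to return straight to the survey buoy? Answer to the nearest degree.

173°

Leg 1 (006°, 30 nmi): east 30 sin 6° = 3.14, north 30 cos 6° = 29.84
Leg 2 (032°, 13 nmi): east 13 sin 32° = 6.89, north 13 cos 32° = 11.02
Leg 3 (323°, 31 nmi): east 31 sin 323° = -18.66, north 31 cos 323° = 24.76
Net displacement: -8.63 east, 65.62 north. Direction back to start is (8.63, -65.62): bearing = atan2(8.63, -65.62) mod 360° = 172.51° ≈ 173°.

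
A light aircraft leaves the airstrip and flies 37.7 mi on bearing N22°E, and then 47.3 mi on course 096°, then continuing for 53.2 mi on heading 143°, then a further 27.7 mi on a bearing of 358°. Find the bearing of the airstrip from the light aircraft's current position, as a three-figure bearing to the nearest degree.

261°

Leg 1 (N22°E, 37.7 mi): east 37.7 sin 22° = 14.12, north 37.7 cos 22° = 34.95
Leg 2 (096°, 47.3 mi): east 47.3 sin 96° = 47.04, north 47.3 cos 96° = -4.94
Leg 3 (143°, 53.2 mi): east 53.2 sin 143° = 32.02, north 53.2 cos 143° = -42.49
Leg 4 (358°, 27.7 mi): east 27.7 sin 358° = -0.97, north 27.7 cos 358° = 27.68
Net displacement: 92.21 east, 15.21 north. Direction back to start is (-92.21, -15.21): bearing = atan2(-92.21, -15.21) mod 360° = 260.64° ≈ 261°.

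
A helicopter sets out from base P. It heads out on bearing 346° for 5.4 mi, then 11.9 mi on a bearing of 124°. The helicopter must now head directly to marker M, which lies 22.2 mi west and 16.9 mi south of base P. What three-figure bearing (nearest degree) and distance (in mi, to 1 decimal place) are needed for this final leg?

Leg 1 (346°, 5.4 mi): east 5.4 sin 346° = -1.31, north 5.4 cos 346° = 5.24
Leg 2 (124°, 11.9 mi): east 11.9 sin 124° = 9.87, north 11.9 cos 124° = -6.65
Current position: (8.56, -1.41). Target: (-22.2, -16.9). Remaining: Δeast = -30.76, Δnorth = -15.49.
Bearing = atan2(-30.76, -15.49) mod 360° = 243.28°; distance = √((-30.76)² + (-15.49)²) = 34.437 mi.

243°, 34.4 mi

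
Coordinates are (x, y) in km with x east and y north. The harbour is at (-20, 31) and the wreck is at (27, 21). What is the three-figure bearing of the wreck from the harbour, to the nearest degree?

102°

Δeast = 27 − -20 = 47.00; Δnorth = 21 − 31 = -10.00.
Bearing = atan2(Δeast, Δnorth) mod 360° = 102.01° ≈ 102°.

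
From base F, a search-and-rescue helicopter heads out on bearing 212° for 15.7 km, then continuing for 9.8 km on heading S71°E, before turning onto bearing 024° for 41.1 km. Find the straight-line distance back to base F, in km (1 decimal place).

Leg 1 (212°, 15.7 km): east 15.7 sin 212° = -8.32, north 15.7 cos 212° = -13.31
Leg 2 (S71°E, 9.8 km): east 9.8 sin 109° = 9.27, north 9.8 cos 109° = -3.19
Leg 3 (024°, 41.1 km): east 41.1 sin 24° = 16.72, north 41.1 cos 24° = 37.55
Net: 17.66 east, 21.04 north. Distance = √((17.66)² + (21.04)²) = 27.473 km.

27.5 km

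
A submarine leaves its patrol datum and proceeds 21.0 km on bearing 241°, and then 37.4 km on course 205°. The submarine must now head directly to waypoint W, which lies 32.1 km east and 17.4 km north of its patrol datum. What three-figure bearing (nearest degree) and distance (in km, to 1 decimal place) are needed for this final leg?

047°, 90.4 km

Leg 1 (241°, 21.0 km): east 21.0 sin 241° = -18.37, north 21.0 cos 241° = -10.18
Leg 2 (205°, 37.4 km): east 37.4 sin 205° = -15.81, north 37.4 cos 205° = -33.90
Current position: (-34.17, -44.08). Target: (32.1, 17.4). Remaining: Δeast = 66.27, Δnorth = 61.48.
Bearing = atan2(66.27, 61.48) mod 360° = 47.15°; distance = √((66.27)² + (61.48)²) = 90.396 km.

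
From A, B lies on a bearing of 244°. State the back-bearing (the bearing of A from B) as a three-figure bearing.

Back-bearing = 244° − 180° = 064°.

064°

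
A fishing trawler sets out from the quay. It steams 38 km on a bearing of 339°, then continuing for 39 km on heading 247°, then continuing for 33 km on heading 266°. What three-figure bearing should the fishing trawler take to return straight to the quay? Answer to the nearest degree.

Leg 1 (339°, 38 km): east 38 sin 339° = -13.62, north 38 cos 339° = 35.48
Leg 2 (247°, 39 km): east 39 sin 247° = -35.90, north 39 cos 247° = -15.24
Leg 3 (266°, 33 km): east 33 sin 266° = -32.92, north 33 cos 266° = -2.30
Net displacement: -82.44 east, 17.94 north. Direction back to start is (82.44, -17.94): bearing = atan2(82.44, -17.94) mod 360° = 102.27° ≈ 102°.

102°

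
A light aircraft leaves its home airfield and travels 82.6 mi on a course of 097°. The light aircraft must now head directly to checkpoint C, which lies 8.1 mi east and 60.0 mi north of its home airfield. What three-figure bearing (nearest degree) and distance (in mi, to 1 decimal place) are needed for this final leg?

Leg 1 (097°, 82.6 mi): east 82.6 sin 97° = 81.98, north 82.6 cos 97° = -10.07
Current position: (81.98, -10.07). Target: (8.1, 60.0). Remaining: Δeast = -73.88, Δnorth = 70.07.
Bearing = atan2(-73.88, 70.07) mod 360° = 313.48°; distance = √((-73.88)² + (70.07)²) = 101.824 mi.

313°, 101.8 mi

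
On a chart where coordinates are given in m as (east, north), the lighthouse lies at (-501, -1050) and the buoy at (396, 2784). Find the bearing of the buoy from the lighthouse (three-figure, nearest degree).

Δeast = 396 − -501 = 897.00; Δnorth = 2784 − -1050 = 3834.00.
Bearing = atan2(Δeast, Δnorth) mod 360° = 13.17° ≈ 013°.

013°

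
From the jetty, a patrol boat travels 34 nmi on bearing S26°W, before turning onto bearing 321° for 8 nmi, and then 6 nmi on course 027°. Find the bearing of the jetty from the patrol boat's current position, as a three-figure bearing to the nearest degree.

Leg 1 (S26°W, 34 nmi): east 34 sin 206° = -14.90, north 34 cos 206° = -30.56
Leg 2 (321°, 8 nmi): east 8 sin 321° = -5.03, north 8 cos 321° = 6.22
Leg 3 (027°, 6 nmi): east 6 sin 27° = 2.72, north 6 cos 27° = 5.35
Net displacement: -17.22 east, -19.00 north. Direction back to start is (17.22, 19.00): bearing = atan2(17.22, 19.00) mod 360° = 42.18° ≈ 042°.

042°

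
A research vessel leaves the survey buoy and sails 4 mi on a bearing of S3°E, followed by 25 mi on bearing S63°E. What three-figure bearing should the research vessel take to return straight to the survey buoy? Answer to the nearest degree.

Leg 1 (S3°E, 4 mi): east 4 sin 177° = 0.21, north 4 cos 177° = -3.99
Leg 2 (S63°E, 25 mi): east 25 sin 117° = 22.28, north 25 cos 117° = -11.35
Net displacement: 22.48 east, -15.34 north. Direction back to start is (-22.48, 15.34): bearing = atan2(-22.48, 15.34) mod 360° = 304.31° ≈ 304°.

304°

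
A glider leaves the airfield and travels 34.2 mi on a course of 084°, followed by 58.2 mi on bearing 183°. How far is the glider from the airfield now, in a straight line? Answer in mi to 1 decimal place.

Leg 1 (084°, 34.2 mi): east 34.2 sin 84° = 34.01, north 34.2 cos 84° = 3.57
Leg 2 (183°, 58.2 mi): east 58.2 sin 183° = -3.05, north 58.2 cos 183° = -58.12
Net: 30.97 east, -54.55 north. Distance = √((30.97)² + (-54.55)²) = 62.723 mi.

62.7 mi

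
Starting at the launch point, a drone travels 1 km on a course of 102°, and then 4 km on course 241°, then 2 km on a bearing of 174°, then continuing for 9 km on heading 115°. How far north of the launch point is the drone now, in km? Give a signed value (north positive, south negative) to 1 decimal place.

Leg 1 (102°, 1 km): east 1 sin 102° = 0.98, north 1 cos 102° = -0.21
Leg 2 (241°, 4 km): east 4 sin 241° = -3.50, north 4 cos 241° = -1.94
Leg 3 (174°, 2 km): east 2 sin 174° = 0.21, north 2 cos 174° = -1.99
Leg 4 (115°, 9 km): east 9 sin 115° = 8.16, north 9 cos 115° = -3.80
Net north component: -7.94 km.

-7.9 km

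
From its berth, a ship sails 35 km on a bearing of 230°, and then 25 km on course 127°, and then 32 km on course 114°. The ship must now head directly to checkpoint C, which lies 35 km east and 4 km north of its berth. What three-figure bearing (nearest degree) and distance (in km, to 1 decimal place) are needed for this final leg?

Leg 1 (230°, 35 km): east 35 sin 230° = -26.81, north 35 cos 230° = -22.50
Leg 2 (127°, 25 km): east 25 sin 127° = 19.97, north 25 cos 127° = -15.05
Leg 3 (114°, 32 km): east 32 sin 114° = 29.23, north 32 cos 114° = -13.02
Current position: (22.39, -50.56). Target: (35, 4). Remaining: Δeast = 12.61, Δnorth = 54.56.
Bearing = atan2(12.61, 54.56) mod 360° = 13.02°; distance = √((12.61)² + (54.56)²) = 55.997 km.

013°, 56.0 km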